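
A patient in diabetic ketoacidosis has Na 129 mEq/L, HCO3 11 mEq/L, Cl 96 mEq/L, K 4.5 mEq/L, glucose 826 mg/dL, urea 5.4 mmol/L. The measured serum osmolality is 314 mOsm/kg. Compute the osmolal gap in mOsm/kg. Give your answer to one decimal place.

Calculated osmolality = 2·Na + glucose/18 + urea
= 2·129 + 826/18 + 5.4
= 258 + 45.89 + 5.40
= 309.29 mOsm/kg ≈ 309.3 mOsm/kg
Osmolar gap = measured − calculated = 314 − 309.3 = 4.7 mOsm/kg

4.7 mOsm/kg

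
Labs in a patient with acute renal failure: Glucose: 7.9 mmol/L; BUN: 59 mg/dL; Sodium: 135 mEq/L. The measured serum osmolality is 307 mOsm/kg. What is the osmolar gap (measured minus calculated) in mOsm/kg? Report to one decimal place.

8.0 mOsm/kg

Calculated osmolality = 2·Na + glucose + BUN/2.8
= 2·135 + 7.9 + 59/2.8
= 270 + 7.90 + 21.07
= 298.97 mOsm/kg ≈ 299.0 mOsm/kg
Osmolar gap = measured − calculated = 307 − 299.0 = 8.0 mOsm/kg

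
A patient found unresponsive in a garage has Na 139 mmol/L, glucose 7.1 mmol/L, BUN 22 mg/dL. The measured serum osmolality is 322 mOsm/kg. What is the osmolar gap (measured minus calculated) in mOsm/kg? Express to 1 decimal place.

Calculated osmolality = 2·Na + glucose + BUN/2.8
= 2·139 + 7.1 + 22/2.8
= 278 + 7.10 + 7.86
= 292.96 mOsm/kg ≈ 293.0 mOsm/kg
Osmolar gap = measured − calculated = 322 − 293.0 = 29.0 mOsm/kg

29.0 mOsm/kg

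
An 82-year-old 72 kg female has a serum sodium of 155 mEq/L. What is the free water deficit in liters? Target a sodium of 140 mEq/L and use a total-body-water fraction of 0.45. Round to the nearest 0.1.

TBW = 0.45 · 72 = 32.4 L
Free water deficit = TBW · (Na/140 − 1)
= 32.4 · (155/140 − 1)
= 32.4 · 0.1071
= 3.47 L

3.5 L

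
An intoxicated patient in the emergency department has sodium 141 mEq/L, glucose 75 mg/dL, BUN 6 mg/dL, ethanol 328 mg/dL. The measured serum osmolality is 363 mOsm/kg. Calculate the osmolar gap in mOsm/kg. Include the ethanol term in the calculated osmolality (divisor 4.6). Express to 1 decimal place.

3.4 mOsm/kg

Calculated osmolality = 2·Na + glucose/18 + BUN/2.8 + ethanol/4.6
= 2·141 + 75/18 + 6/2.8 + 328/4.6
= 282 + 4.17 + 2.14 + 71.30
= 359.61 mOsm/kg ≈ 359.6 mOsm/kg
Osmolar gap = measured − calculated = 363 − 359.6 = 3.4 mOsm/kg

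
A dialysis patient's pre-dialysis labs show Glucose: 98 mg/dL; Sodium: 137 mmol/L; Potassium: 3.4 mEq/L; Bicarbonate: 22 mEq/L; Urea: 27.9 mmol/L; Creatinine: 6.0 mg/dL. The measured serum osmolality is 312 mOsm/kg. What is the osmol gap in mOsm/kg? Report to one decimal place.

4.7 mOsm/kg

Calculated osmolality = 2·Na + glucose/18 + urea
= 2·137 + 98/18 + 27.9
= 274 + 5.44 + 27.90
= 307.34 mOsm/kg ≈ 307.3 mOsm/kg
Osmolar gap = measured − calculated = 312 − 307.3 = 4.7 mOsm/kg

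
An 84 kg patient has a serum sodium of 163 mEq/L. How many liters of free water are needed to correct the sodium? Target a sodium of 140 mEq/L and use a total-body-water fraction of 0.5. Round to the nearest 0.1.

6.9 L

TBW = 0.5 · 84 = 42 L
Free water deficit = TBW · (Na/140 − 1)
= 42 · (163/140 − 1)
= 42 · 0.1643
= 6.9 L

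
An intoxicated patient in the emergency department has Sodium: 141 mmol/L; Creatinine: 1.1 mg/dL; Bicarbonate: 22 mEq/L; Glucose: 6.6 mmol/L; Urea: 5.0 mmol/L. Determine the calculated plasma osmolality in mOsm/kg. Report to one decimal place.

293.6 mOsm/kg

Calculated osmolality = 2·Na + glucose + urea
= 2·141 + 6.6 + 5
= 282 + 6.60 + 5
= 293.6 mOsm/kg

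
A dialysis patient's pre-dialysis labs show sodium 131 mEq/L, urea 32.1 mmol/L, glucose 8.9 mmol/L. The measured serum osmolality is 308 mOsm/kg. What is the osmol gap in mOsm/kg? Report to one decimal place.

Calculated osmolality = 2·Na + glucose + urea
= 2·131 + 8.9 + 32.1
= 262 + 8.90 + 32.10
= 303 mOsm/kg ≈ 303.0 mOsm/kg
Osmolar gap = measured − calculated = 308 − 303.0 = 5.0 mOsm/kg

5.0 mOsm/kg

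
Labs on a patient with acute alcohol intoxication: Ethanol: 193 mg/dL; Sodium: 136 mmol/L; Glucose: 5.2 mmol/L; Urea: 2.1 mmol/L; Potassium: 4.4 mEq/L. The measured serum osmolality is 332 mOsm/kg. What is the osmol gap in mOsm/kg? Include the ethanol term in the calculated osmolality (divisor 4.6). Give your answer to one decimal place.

10.7 mOsm/kg

Calculated osmolality = 2·Na + glucose + urea + ethanol/4.6
= 2·136 + 5.2 + 2.1 + 193/4.6
= 272 + 5.20 + 2.10 + 41.96
= 321.26 mOsm/kg ≈ 321.3 mOsm/kg
Osmolar gap = measured − calculated = 332 − 321.3 = 10.7 mOsm/kg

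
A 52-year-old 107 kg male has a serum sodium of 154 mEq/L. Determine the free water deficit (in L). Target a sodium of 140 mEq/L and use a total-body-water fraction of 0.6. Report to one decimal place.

6.4 L

TBW = 0.6 · 107 = 64.2 L
Free water deficit = TBW · (Na/140 − 1)
= 64.2 · (154/140 − 1)
= 64.2 · 0.1
= 6.42 L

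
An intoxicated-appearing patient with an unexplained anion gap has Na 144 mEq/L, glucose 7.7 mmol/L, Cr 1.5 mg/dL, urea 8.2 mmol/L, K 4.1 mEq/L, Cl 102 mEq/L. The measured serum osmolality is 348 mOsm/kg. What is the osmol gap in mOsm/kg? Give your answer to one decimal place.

44.1 mOsm/kg

Calculated osmolality = 2·Na + glucose + urea
= 2·144 + 7.7 + 8.2
= 288 + 7.70 + 8.20
= 303.9 mOsm/kg ≈ 303.9 mOsm/kg
Osmolar gap = measured − calculated = 348 − 303.9 = 44.1 mOsm/kg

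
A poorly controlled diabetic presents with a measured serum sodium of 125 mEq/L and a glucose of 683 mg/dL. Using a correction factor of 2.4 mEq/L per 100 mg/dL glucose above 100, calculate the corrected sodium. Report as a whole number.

139 mEq/L

Corrected Na = measured Na + 2.4 · (glucose − 100)/100
= 125 + 2.4 · (683 − 100)/100
= 125 + 14
= 139 mEq/L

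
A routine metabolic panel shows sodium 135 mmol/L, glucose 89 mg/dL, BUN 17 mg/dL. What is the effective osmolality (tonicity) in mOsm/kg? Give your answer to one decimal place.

Effective osmolality excludes urea (freely permeant across cell membranes):
2·Na + glucose/18
= 2·135 + 89/18
= 270 + 4.94
= 274.94 mOsm/kg

274.9 mOsm/kg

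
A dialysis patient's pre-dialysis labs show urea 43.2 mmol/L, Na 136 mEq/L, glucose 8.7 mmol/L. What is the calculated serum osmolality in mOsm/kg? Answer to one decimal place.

323.9 mOsm/kg

Calculated osmolality = 2·Na + glucose + urea
= 2·136 + 8.7 + 43.2
= 272 + 8.70 + 43.20
= 323.9 mOsm/kg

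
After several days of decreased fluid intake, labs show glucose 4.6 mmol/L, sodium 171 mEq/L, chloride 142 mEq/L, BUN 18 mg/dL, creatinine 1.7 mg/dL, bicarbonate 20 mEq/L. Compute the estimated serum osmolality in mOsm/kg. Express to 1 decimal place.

Calculated osmolality = 2·Na + glucose + BUN/2.8
= 2·171 + 4.6 + 18/2.8
= 342 + 4.60 + 6.43
= 353.03 mOsm/kg

353.0 mOsm/kg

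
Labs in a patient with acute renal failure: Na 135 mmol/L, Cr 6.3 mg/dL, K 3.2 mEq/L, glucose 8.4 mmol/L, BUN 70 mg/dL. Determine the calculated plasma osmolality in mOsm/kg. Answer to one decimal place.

Calculated osmolality = 2·Na + glucose + BUN/2.8
= 2·135 + 8.4 + 70/2.8
= 270 + 8.40 + 25
= 303.4 mOsm/kg

303.4 mOsm/kg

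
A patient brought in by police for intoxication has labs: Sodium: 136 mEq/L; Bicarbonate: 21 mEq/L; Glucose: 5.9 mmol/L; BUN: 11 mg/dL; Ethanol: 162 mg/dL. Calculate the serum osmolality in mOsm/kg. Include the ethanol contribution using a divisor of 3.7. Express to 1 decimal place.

Calculated osmolality = 2·Na + glucose + BUN/2.8 + ethanol/3.7
= 2·136 + 5.9 + 11/2.8 + 162/3.7
= 272 + 5.90 + 3.93 + 43.78
= 325.61 mOsm/kg

325.6 mOsm/kg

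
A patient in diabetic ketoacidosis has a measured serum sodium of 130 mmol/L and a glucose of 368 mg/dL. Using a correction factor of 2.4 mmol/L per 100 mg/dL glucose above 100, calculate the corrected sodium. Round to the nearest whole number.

136 mmol/L

Corrected Na = measured Na + 2.4 · (glucose − 100)/100
= 130 + 2.4 · (368 − 100)/100
= 130 + 6.4
= 136.4 mmol/L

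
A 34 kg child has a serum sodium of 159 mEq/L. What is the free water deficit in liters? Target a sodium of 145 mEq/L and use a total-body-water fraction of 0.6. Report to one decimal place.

TBW = 0.6 · 34 = 20.4 L
Free water deficit = TBW · (Na/145 − 1)
= 20.4 · (159/145 − 1)
= 20.4 · 0.0966
= 1.97 L

2.0 L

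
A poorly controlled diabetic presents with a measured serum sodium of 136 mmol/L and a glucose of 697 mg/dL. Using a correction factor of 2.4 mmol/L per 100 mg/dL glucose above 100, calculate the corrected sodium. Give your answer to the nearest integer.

150 mmol/L

Corrected Na = measured Na + 2.4 · (glucose − 100)/100
= 136 + 2.4 · (697 − 100)/100
= 136 + 14.3
= 150.3 mmol/L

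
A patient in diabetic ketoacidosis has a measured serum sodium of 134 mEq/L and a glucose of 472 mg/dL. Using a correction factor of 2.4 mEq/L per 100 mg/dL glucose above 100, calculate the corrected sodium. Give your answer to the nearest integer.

Corrected Na = measured Na + 2.4 · (glucose − 100)/100
= 134 + 2.4 · (472 − 100)/100
= 134 + 8.9
= 142.9 mEq/L

143 mEq/L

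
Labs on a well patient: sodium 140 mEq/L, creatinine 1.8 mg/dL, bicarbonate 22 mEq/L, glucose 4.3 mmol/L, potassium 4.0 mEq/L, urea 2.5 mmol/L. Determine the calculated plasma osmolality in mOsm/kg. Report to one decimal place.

286.8 mOsm/kg

Calculated osmolality = 2·Na + glucose + urea
= 2·140 + 4.3 + 2.5
= 280 + 4.30 + 2.50
= 286.8 mOsm/kg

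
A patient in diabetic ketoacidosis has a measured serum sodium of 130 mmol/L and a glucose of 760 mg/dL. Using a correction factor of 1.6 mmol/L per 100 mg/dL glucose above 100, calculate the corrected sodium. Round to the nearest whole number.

141 mmol/L

Corrected Na = measured Na + 1.6 · (glucose − 100)/100
= 130 + 1.6 · (760 − 100)/100
= 130 + 10.6
= 140.6 mmol/L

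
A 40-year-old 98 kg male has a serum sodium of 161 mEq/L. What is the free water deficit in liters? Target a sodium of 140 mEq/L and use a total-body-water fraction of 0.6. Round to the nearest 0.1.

TBW = 0.6 · 98 = 58.8 L
Free water deficit = TBW · (Na/140 − 1)
= 58.8 · (161/140 − 1)
= 58.8 · 0.15
= 8.82 L

8.8 L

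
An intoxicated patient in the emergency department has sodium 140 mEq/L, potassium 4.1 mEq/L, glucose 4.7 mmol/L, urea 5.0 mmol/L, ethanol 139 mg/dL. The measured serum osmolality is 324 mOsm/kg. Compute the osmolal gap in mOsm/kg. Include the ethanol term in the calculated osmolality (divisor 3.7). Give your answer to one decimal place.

-3.3 mOsm/kg

Calculated osmolality = 2·Na + glucose + urea + ethanol/3.7
= 2·140 + 4.7 + 5 + 139/3.7
= 280 + 4.70 + 5 + 37.57
= 327.27 mOsm/kg ≈ 327.3 mOsm/kg
Osmolar gap = measured − calculated = 324 − 327.3 = -3.3 mOsm/kg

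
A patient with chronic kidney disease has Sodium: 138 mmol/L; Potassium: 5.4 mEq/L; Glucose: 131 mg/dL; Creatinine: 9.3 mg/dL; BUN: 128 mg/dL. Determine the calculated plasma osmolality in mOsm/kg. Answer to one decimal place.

Calculated osmolality = 2·Na + glucose/18 + BUN/2.8
= 2·138 + 131/18 + 128/2.8
= 276 + 7.28 + 45.71
= 328.99 mOsm/kg

329.0 mOsm/kg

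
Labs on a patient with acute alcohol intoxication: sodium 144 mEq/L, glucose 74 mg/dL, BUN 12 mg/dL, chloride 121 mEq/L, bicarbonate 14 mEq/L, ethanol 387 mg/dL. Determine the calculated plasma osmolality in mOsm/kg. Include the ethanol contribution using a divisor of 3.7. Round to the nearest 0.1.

401.0 mOsm/kg

Calculated osmolality = 2·Na + glucose/18 + BUN/2.8 + ethanol/3.7
= 2·144 + 74/18 + 12/2.8 + 387/3.7
= 288 + 4.11 + 4.29 + 104.59
= 400.99 mOsm/kg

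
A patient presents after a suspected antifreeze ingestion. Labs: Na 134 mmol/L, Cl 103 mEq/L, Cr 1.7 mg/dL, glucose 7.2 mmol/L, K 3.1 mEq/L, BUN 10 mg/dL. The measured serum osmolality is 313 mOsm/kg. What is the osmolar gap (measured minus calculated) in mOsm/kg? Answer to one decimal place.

Calculated osmolality = 2·Na + glucose + BUN/2.8
= 2·134 + 7.2 + 10/2.8
= 268 + 7.20 + 3.57
= 278.77 mOsm/kg ≈ 278.8 mOsm/kg
Osmolar gap = measured − calculated = 313 − 278.8 = 34.2 mOsm/kg

34.2 mOsm/kg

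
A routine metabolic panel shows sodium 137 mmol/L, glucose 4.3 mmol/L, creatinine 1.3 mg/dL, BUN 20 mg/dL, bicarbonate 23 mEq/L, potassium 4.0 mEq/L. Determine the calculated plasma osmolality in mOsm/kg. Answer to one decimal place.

Calculated osmolality = 2·Na + glucose + BUN/2.8
= 2·137 + 4.3 + 20/2.8
= 274 + 4.30 + 7.14
= 285.44 mOsm/kg

285.4 mOsm/kg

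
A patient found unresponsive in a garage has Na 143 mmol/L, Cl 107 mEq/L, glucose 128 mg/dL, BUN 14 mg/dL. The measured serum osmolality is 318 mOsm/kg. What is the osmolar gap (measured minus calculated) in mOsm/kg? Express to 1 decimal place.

19.9 mOsm/kg

Calculated osmolality = 2·Na + glucose/18 + BUN/2.8
= 2·143 + 128/18 + 14/2.8
= 286 + 7.11 + 5
= 298.11 mOsm/kg ≈ 298.1 mOsm/kg
Osmolar gap = measured − calculated = 318 − 298.1 = 19.9 mOsm/kg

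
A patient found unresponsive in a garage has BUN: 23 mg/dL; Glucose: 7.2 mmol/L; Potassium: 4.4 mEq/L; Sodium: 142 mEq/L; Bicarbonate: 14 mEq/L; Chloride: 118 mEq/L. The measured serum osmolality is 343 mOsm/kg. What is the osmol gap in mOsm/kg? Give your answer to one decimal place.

Calculated osmolality = 2·Na + glucose + BUN/2.8
= 2·142 + 7.2 + 23/2.8
= 284 + 7.20 + 8.21
= 299.41 mOsm/kg ≈ 299.4 mOsm/kg
Osmolar gap = measured − calculated = 343 − 299.4 = 43.6 mOsm/kg

43.6 mOsm/kg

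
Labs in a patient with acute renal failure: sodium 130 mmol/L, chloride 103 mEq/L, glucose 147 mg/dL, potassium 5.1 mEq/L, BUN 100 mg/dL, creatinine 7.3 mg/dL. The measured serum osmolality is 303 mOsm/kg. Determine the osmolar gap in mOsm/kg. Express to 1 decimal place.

Calculated osmolality = 2·Na + glucose/18 + BUN/2.8
= 2·130 + 147/18 + 100/2.8
= 260 + 8.17 + 35.71
= 303.88 mOsm/kg ≈ 303.9 mOsm/kg
Osmolar gap = measured − calculated = 303 − 303.9 = -0.9 mOsm/kg

-0.9 mOsm/kg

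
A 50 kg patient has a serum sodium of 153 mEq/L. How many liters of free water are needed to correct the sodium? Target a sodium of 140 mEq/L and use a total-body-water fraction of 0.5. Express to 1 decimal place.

2.3 L

TBW = 0.5 · 50 = 25 L
Free water deficit = TBW · (Na/140 − 1)
= 25 · (153/140 − 1)
= 25 · 0.0929
= 2.32 L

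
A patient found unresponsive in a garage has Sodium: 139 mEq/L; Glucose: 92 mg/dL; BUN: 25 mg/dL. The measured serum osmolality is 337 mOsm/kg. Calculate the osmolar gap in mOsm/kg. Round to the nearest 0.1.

Calculated osmolality = 2·Na + glucose/18 + BUN/2.8
= 2·139 + 92/18 + 25/2.8
= 278 + 5.11 + 8.93
= 292.04 mOsm/kg ≈ 292.0 mOsm/kg
Osmolar gap = measured − calculated = 337 − 292.0 = 45.0 mOsm/kg

45.0 mOsm/kg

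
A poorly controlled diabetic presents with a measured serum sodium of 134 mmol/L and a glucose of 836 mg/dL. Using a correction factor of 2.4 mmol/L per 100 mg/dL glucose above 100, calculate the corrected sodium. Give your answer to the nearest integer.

Corrected Na = measured Na + 2.4 · (glucose − 100)/100
= 134 + 2.4 · (836 − 100)/100
= 134 + 17.7
= 151.7 mmol/L

152 mmol/L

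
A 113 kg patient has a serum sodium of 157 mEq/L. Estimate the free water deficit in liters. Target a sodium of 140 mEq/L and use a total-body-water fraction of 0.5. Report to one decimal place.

6.9 L

TBW = 0.5 · 113 = 56.5 L
Free water deficit = TBW · (Na/140 − 1)
= 56.5 · (157/140 − 1)
= 56.5 · 0.1214
= 6.86 L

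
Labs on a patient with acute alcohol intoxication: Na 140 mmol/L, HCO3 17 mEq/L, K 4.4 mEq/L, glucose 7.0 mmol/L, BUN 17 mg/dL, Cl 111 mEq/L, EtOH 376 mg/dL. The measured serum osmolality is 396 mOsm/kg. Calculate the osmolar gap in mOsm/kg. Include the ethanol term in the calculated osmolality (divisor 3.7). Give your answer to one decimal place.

1.3 mOsm/kg

Calculated osmolality = 2·Na + glucose + BUN/2.8 + ethanol/3.7
= 2·140 + 7 + 17/2.8 + 376/3.7
= 280 + 7 + 6.07 + 101.62
= 394.69 mOsm/kg ≈ 394.7 mOsm/kg
Osmolar gap = measured − calculated = 396 − 394.7 = 1.3 mOsm/kg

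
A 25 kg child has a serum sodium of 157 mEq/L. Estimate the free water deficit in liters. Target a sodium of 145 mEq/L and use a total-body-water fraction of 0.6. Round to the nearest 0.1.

TBW = 0.6 · 25 = 15 L
Free water deficit = TBW · (Na/145 − 1)
= 15 · (157/145 − 1)
= 15 · 0.0828
= 1.24 L

1.2 L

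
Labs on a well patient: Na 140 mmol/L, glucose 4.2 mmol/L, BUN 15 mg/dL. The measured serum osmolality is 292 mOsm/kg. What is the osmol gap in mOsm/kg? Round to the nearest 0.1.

2.4 mOsm/kg

Calculated osmolality = 2·Na + glucose + BUN/2.8
= 2·140 + 4.2 + 15/2.8
= 280 + 4.20 + 5.36
= 289.56 mOsm/kg ≈ 289.6 mOsm/kg
Osmolar gap = measured − calculated = 292 − 289.6 = 2.4 mOsm/kg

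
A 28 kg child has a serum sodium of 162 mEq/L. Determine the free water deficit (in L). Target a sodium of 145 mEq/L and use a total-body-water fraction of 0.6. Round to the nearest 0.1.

TBW = 0.6 · 28 = 16.8 L
Free water deficit = TBW · (Na/145 − 1)
= 16.8 · (162/145 − 1)
= 16.8 · 0.1172
= 1.97 L

2.0 L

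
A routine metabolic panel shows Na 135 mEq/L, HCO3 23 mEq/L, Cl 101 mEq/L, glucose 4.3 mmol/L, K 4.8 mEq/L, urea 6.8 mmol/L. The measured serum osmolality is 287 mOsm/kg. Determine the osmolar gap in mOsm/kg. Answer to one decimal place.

5.9 mOsm/kg

Calculated osmolality = 2·Na + glucose + urea
= 2·135 + 4.3 + 6.8
= 270 + 4.30 + 6.80
= 281.1 mOsm/kg ≈ 281.1 mOsm/kg
Osmolar gap = measured − calculated = 287 − 281.1 = 5.9 mOsm/kg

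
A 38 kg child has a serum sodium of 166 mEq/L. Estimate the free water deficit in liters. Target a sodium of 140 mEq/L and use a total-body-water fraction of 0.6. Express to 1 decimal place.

TBW = 0.6 · 38 = 22.8 L
Free water deficit = TBW · (Na/140 − 1)
= 22.8 · (166/140 − 1)
= 22.8 · 0.1857
= 4.23 L

4.2 L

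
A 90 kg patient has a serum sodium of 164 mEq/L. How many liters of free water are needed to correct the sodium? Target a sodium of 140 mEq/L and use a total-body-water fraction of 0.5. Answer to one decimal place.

7.7 L

TBW = 0.5 · 90 = 45 L
Free water deficit = TBW · (Na/140 − 1)
= 45 · (164/140 − 1)
= 45 · 0.1714
= 7.71 L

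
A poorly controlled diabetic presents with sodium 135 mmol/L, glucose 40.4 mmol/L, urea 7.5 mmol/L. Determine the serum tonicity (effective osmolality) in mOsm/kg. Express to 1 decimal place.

310.4 mOsm/kg

Effective osmolality excludes urea (freely permeant across cell membranes):
2·Na + glucose
= 2·135 + 40.4
= 270 + 40.4
= 310.4 mOsm/kg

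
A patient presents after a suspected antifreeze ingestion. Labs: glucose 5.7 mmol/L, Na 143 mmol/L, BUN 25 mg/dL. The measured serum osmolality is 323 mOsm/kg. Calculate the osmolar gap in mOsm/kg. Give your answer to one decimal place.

Calculated osmolality = 2·Na + glucose + BUN/2.8
= 2·143 + 5.7 + 25/2.8
= 286 + 5.70 + 8.93
= 300.63 mOsm/kg ≈ 300.6 mOsm/kg
Osmolar gap = measured − calculated = 323 − 300.6 = 22.4 mOsm/kg

22.4 mOsm/kg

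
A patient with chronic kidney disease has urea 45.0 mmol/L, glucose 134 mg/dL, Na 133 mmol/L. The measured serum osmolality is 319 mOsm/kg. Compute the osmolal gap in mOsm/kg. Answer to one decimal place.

Calculated osmolality = 2·Na + glucose/18 + urea
= 2·133 + 134/18 + 45
= 266 + 7.44 + 45
= 318.44 mOsm/kg ≈ 318.4 mOsm/kg
Osmolar gap = measured − calculated = 319 − 318.4 = 0.6 mOsm/kg

0.6 mOsm/kg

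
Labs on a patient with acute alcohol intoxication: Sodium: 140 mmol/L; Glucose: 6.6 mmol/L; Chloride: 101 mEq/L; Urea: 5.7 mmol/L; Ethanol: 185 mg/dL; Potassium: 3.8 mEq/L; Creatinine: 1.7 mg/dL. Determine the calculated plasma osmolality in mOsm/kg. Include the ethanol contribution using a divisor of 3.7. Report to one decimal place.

342.3 mOsm/kg

Calculated osmolality = 2·Na + glucose + urea + ethanol/3.7
= 2·140 + 6.6 + 5.7 + 185/3.7
= 280 + 6.60 + 5.70 + 50
= 342.3 mOsm/kg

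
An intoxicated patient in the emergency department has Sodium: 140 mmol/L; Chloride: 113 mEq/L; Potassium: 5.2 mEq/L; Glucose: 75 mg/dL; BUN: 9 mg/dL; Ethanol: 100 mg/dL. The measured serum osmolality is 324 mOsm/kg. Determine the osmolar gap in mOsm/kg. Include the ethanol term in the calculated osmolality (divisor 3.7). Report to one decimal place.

Calculated osmolality = 2·Na + glucose/18 + BUN/2.8 + ethanol/3.7
= 2·140 + 75/18 + 9/2.8 + 100/3.7
= 280 + 4.17 + 3.21 + 27.03
= 314.41 mOsm/kg ≈ 314.4 mOsm/kg
Osmolar gap = measured − calculated = 324 − 314.4 = 9.6 mOsm/kg

9.6 mOsm/kg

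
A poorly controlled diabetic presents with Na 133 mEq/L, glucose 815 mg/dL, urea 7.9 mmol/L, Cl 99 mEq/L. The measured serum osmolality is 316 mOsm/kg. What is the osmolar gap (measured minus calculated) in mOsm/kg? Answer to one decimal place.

Calculated osmolality = 2·Na + glucose/18 + urea
= 2·133 + 815/18 + 7.9
= 266 + 45.28 + 7.90
= 319.18 mOsm/kg ≈ 319.2 mOsm/kg
Osmolar gap = measured − calculated = 316 − 319.2 = -3.2 mOsm/kg

-3.2 mOsm/kg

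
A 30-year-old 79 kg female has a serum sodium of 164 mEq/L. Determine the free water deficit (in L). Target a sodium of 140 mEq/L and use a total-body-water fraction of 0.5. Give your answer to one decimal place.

6.8 L

TBW = 0.5 · 79 = 39.5 L
Free water deficit = TBW · (Na/140 − 1)
= 39.5 · (164/140 − 1)
= 39.5 · 0.1714
= 6.77 L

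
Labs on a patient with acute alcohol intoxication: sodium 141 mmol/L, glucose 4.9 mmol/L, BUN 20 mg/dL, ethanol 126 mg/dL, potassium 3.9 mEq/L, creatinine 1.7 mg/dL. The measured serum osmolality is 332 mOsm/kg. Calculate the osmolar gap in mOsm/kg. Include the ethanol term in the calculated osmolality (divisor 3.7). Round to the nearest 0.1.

Calculated osmolality = 2·Na + glucose + BUN/2.8 + ethanol/3.7
= 2·141 + 4.9 + 20/2.8 + 126/3.7
= 282 + 4.90 + 7.14 + 34.05
= 328.09 mOsm/kg ≈ 328.1 mOsm/kg
Osmolar gap = measured − calculated = 332 − 328.1 = 3.9 mOsm/kg

3.9 mOsm/kg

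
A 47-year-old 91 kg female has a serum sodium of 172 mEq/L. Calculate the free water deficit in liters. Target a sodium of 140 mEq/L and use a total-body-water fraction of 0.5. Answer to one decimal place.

TBW = 0.5 · 91 = 45.5 L
Free water deficit = TBW · (Na/140 − 1)
= 45.5 · (172/140 − 1)
= 45.5 · 0.2286
= 10.4 L

10.4 L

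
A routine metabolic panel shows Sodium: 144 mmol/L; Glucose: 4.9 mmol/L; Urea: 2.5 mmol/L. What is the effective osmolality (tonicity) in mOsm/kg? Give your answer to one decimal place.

Effective osmolality excludes urea (freely permeant across cell membranes):
2·Na + glucose
= 2·144 + 4.9
= 288 + 4.9
= 292.9 mOsm/kg

292.9 mOsm/kg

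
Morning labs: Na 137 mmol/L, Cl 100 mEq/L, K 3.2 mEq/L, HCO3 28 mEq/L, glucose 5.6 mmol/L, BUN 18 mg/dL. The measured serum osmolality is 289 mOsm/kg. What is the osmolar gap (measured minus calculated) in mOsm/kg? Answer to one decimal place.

Calculated osmolality = 2·Na + glucose + BUN/2.8
= 2·137 + 5.6 + 18/2.8
= 274 + 5.60 + 6.43
= 286.03 mOsm/kg ≈ 286.0 mOsm/kg
Osmolar gap = measured − calculated = 289 − 286.0 = 3.0 mOsm/kg

3.0 mOsm/kg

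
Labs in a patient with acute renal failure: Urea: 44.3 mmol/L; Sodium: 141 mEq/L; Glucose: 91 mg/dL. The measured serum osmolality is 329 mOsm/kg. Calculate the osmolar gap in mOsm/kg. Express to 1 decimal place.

-2.4 mOsm/kg

Calculated osmolality = 2·Na + glucose/18 + urea
= 2·141 + 91/18 + 44.3
= 282 + 5.06 + 44.30
= 331.36 mOsm/kg ≈ 331.4 mOsm/kg
Osmolar gap = measured − calculated = 329 − 331.4 = -2.4 mOsm/kg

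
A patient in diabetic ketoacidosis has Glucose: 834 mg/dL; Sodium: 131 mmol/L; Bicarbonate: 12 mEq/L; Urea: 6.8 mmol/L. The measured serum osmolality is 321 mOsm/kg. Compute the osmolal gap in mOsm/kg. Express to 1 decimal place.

Calculated osmolality = 2·Na + glucose/18 + urea
= 2·131 + 834/18 + 6.8
= 262 + 46.33 + 6.80
= 315.13 mOsm/kg ≈ 315.1 mOsm/kg
Osmolar gap = measured − calculated = 321 − 315.1 = 5.9 mOsm/kg

5.9 mOsm/kg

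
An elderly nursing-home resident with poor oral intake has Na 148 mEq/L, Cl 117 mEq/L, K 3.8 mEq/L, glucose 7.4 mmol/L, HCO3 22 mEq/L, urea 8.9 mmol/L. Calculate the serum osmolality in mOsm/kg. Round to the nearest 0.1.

312.3 mOsm/kg

Calculated osmolality = 2·Na + glucose + urea
= 2·148 + 7.4 + 8.9
= 296 + 7.40 + 8.90
= 312.3 mOsm/kg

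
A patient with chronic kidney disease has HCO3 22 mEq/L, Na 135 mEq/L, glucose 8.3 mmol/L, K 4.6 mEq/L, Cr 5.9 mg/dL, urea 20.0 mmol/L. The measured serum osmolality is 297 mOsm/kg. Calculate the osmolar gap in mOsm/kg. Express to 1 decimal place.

Calculated osmolality = 2·Na + glucose + urea
= 2·135 + 8.3 + 20
= 270 + 8.30 + 20
= 298.3 mOsm/kg ≈ 298.3 mOsm/kg
Osmolar gap = measured − calculated = 297 − 298.3 = -1.3 mOsm/kg

-1.3 mOsm/kg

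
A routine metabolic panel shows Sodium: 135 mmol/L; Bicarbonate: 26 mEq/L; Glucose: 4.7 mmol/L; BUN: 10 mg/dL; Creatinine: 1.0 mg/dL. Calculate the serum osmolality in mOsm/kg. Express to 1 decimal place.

278.3 mOsm/kg

Calculated osmolality = 2·Na + glucose + BUN/2.8
= 2·135 + 4.7 + 10/2.8
= 270 + 4.70 + 3.57
= 278.27 mOsm/kg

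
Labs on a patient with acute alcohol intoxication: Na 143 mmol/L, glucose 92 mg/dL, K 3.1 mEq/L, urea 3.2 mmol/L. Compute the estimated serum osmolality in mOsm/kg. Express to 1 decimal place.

Calculated osmolality = 2·Na + glucose/18 + urea
= 2·143 + 92/18 + 3.2
= 286 + 5.11 + 3.20
= 294.31 mOsm/kg

294.3 mOsm/kg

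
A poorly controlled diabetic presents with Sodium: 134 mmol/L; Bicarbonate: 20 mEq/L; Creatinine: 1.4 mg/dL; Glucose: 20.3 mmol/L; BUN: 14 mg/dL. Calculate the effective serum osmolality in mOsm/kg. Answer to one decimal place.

Effective osmolality excludes urea (freely permeant across cell membranes):
2·Na + glucose
= 2·134 + 20.3
= 268 + 20.3
= 288.3 mOsm/kg

288.3 mOsm/kg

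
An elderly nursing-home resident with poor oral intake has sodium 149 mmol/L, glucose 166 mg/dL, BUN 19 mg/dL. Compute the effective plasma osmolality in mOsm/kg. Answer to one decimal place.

307.2 mOsm/kg

Effective osmolality excludes urea (freely permeant across cell membranes):
2·Na + glucose/18
= 2·149 + 166/18
= 298 + 9.22
= 307.22 mOsm/kg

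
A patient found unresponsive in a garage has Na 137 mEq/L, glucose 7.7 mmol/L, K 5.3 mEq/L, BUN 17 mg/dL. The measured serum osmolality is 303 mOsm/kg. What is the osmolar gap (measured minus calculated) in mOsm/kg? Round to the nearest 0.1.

15.2 mOsm/kg

Calculated osmolality = 2·Na + glucose + BUN/2.8
= 2·137 + 7.7 + 17/2.8
= 274 + 7.70 + 6.07
= 287.77 mOsm/kg ≈ 287.8 mOsm/kg
Osmolar gap = measured − calculated = 303 − 287.8 = 15.2 mOsm/kg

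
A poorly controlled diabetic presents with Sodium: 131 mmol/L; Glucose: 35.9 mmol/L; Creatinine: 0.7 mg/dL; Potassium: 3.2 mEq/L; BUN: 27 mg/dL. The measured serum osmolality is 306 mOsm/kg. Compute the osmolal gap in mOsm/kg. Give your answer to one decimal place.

-1.5 mOsm/kg

Calculated osmolality = 2·Na + glucose + BUN/2.8
= 2·131 + 35.9 + 27/2.8
= 262 + 35.90 + 9.64
= 307.54 mOsm/kg ≈ 307.5 mOsm/kg
Osmolar gap = measured − calculated = 306 − 307.5 = -1.5 mOsm/kg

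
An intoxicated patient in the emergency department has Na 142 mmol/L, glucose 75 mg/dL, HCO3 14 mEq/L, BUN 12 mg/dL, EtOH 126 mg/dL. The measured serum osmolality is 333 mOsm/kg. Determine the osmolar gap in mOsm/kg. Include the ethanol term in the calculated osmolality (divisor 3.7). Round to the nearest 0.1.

Calculated osmolality = 2·Na + glucose/18 + BUN/2.8 + ethanol/3.7
= 2·142 + 75/18 + 12/2.8 + 126/3.7
= 284 + 4.17 + 4.29 + 34.05
= 326.51 mOsm/kg ≈ 326.5 mOsm/kg
Osmolar gap = measured − calculated = 333 − 326.5 = 6.5 mOsm/kg

6.5 mOsm/kg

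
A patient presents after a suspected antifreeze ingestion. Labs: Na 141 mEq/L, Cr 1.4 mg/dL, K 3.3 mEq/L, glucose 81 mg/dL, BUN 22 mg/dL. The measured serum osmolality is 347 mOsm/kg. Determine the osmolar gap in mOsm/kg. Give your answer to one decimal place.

Calculated osmolality = 2·Na + glucose/18 + BUN/2.8
= 2·141 + 81/18 + 22/2.8
= 282 + 4.50 + 7.86
= 294.36 mOsm/kg ≈ 294.4 mOsm/kg
Osmolar gap = measured − calculated = 347 − 294.4 = 52.6 mOsm/kg

52.6 mOsm/kg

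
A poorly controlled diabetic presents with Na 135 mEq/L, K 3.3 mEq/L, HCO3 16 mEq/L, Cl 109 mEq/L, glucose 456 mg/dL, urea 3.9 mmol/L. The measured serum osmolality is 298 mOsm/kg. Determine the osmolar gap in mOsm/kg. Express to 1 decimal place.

Calculated osmolality = 2·Na + glucose/18 + urea
= 2·135 + 456/18 + 3.9
= 270 + 25.33 + 3.90
= 299.23 mOsm/kg ≈ 299.2 mOsm/kg
Osmolar gap = measured − calculated = 298 − 299.2 = -1.2 mOsm/kg

-1.2 mOsm/kg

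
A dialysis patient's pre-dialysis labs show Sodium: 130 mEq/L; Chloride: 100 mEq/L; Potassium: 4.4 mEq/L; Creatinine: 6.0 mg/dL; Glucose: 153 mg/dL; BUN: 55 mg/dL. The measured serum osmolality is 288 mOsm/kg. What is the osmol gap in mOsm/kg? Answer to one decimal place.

-0.1 mOsm/kg

Calculated osmolality = 2·Na + glucose/18 + BUN/2.8
= 2·130 + 153/18 + 55/2.8
= 260 + 8.50 + 19.64
= 288.14 mOsm/kg ≈ 288.1 mOsm/kg
Osmolar gap = measured − calculated = 288 − 288.1 = -0.1 mOsm/kg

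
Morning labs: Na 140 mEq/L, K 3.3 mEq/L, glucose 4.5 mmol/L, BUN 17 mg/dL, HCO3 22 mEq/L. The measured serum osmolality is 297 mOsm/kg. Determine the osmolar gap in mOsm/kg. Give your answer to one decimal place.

6.4 mOsm/kg

Calculated osmolality = 2·Na + glucose + BUN/2.8
= 2·140 + 4.5 + 17/2.8
= 280 + 4.50 + 6.07
= 290.57 mOsm/kg ≈ 290.6 mOsm/kg
Osmolar gap = measured − calculated = 297 − 290.6 = 6.4 mOsm/kg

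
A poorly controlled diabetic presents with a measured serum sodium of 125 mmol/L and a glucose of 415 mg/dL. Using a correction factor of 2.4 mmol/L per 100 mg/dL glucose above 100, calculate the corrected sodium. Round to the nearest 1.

Corrected Na = measured Na + 2.4 · (glucose − 100)/100
= 125 + 2.4 · (415 − 100)/100
= 125 + 7.6
= 132.6 mmol/L

133 mmol/L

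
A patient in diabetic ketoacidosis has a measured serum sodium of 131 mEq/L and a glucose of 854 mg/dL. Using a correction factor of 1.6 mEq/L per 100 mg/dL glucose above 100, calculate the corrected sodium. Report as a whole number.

Corrected Na = measured Na + 1.6 · (glucose − 100)/100
= 131 + 1.6 · (854 − 100)/100
= 131 + 12.1
= 143.1 mEq/L

143 mEq/L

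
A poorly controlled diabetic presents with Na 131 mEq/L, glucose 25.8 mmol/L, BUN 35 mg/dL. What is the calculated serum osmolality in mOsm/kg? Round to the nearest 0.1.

300.3 mOsm/kg

Calculated osmolality = 2·Na + glucose + BUN/2.8
= 2·131 + 25.8 + 35/2.8
= 262 + 25.80 + 12.50
= 300.3 mOsm/kg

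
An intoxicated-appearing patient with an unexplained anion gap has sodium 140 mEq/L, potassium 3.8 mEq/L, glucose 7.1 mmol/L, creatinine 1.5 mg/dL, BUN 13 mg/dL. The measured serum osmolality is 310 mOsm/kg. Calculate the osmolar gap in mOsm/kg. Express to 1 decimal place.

18.3 mOsm/kg

Calculated osmolality = 2·Na + glucose + BUN/2.8
= 2·140 + 7.1 + 13/2.8
= 280 + 7.10 + 4.64
= 291.74 mOsm/kg ≈ 291.7 mOsm/kg
Osmolar gap = measured − calculated = 310 − 291.7 = 18.3 mOsm/kg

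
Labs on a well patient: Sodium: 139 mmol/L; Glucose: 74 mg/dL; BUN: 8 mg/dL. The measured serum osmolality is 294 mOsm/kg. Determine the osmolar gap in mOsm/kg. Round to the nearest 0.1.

Calculated osmolality = 2·Na + glucose/18 + BUN/2.8
= 2·139 + 74/18 + 8/2.8
= 278 + 4.11 + 2.86
= 284.97 mOsm/kg ≈ 285.0 mOsm/kg
Osmolar gap = measured − calculated = 294 − 285.0 = 9.0 mOsm/kg

9.0 mOsm/kg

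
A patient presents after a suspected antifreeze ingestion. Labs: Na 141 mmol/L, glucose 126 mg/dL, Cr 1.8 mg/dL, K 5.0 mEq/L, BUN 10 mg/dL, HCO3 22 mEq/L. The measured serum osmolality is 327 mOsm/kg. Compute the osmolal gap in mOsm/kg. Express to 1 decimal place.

Calculated osmolality = 2·Na + glucose/18 + BUN/2.8
= 2·141 + 126/18 + 10/2.8
= 282 + 7 + 3.57
= 292.57 mOsm/kg ≈ 292.6 mOsm/kg
Osmolar gap = measured − calculated = 327 − 292.6 = 34.4 mOsm/kg

34.4 mOsm/kg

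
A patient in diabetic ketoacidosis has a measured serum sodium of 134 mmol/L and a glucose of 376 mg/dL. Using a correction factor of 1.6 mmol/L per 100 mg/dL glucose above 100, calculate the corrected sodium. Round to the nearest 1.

138 mmol/L

Corrected Na = measured Na + 1.6 · (glucose − 100)/100
= 134 + 1.6 · (376 − 100)/100
= 134 + 4.4
= 138.4 mmol/L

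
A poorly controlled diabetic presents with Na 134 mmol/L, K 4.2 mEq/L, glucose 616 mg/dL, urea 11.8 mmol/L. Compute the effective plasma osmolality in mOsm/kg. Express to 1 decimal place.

302.2 mOsm/kg

Effective osmolality excludes urea (freely permeant across cell membranes):
2·Na + glucose/18
= 2·134 + 616/18
= 268 + 34.22
= 302.22 mOsm/kg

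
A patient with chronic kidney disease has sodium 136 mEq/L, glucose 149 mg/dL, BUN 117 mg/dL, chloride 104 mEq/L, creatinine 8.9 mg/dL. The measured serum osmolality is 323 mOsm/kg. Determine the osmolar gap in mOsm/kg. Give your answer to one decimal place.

0.9 mOsm/kg

Calculated osmolality = 2·Na + glucose/18 + BUN/2.8
= 2·136 + 149/18 + 117/2.8
= 272 + 8.28 + 41.79
= 322.07 mOsm/kg ≈ 322.1 mOsm/kg
Osmolar gap = measured − calculated = 323 − 322.1 = 0.9 mOsm/kg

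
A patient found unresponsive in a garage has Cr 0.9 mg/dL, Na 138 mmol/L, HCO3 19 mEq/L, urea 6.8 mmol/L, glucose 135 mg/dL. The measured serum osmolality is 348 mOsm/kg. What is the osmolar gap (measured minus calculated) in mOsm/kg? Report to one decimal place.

57.7 mOsm/kg

Calculated osmolality = 2·Na + glucose/18 + urea
= 2·138 + 135/18 + 6.8
= 276 + 7.50 + 6.80
= 290.3 mOsm/kg ≈ 290.3 mOsm/kg
Osmolar gap = measured − calculated = 348 − 290.3 = 57.7 mOsm/kg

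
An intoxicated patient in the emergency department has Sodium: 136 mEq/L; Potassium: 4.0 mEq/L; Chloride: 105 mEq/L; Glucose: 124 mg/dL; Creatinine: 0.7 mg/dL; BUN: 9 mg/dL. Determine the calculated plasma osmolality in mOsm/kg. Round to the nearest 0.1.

Calculated osmolality = 2·Na + glucose/18 + BUN/2.8
= 2·136 + 124/18 + 9/2.8
= 272 + 6.89 + 3.21
= 282.1 mOsm/kg

282.1 mOsm/kg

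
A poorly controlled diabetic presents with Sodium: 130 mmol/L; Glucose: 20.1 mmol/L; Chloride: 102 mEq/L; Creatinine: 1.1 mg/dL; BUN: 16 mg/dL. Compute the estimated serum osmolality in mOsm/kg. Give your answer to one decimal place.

Calculated osmolality = 2·Na + glucose + BUN/2.8
= 2·130 + 20.1 + 16/2.8
= 260 + 20.10 + 5.71
= 285.81 mOsm/kg

285.8 mOsm/kg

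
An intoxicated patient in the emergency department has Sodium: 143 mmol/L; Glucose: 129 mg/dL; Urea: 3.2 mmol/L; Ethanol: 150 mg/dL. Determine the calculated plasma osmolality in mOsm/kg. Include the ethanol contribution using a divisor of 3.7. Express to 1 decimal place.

Calculated osmolality = 2·Na + glucose/18 + urea + ethanol/3.7
= 2·143 + 129/18 + 3.2 + 150/3.7
= 286 + 7.17 + 3.20 + 40.54
= 336.91 mOsm/kg

336.9 mOsm/kg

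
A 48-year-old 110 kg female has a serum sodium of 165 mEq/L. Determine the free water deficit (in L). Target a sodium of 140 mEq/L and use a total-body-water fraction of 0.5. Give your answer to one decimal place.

TBW = 0.5 · 110 = 55 L
Free water deficit = TBW · (Na/140 − 1)
= 55 · (165/140 − 1)
= 55 · 0.1786
= 9.82 L

9.8 L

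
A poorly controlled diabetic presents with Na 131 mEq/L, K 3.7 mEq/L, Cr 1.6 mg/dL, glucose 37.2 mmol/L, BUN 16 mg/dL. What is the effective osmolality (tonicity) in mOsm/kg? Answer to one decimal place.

Effective osmolality excludes urea (freely permeant across cell membranes):
2·Na + glucose
= 2·131 + 37.2
= 262 + 37.2
= 299.2 mOsm/kg

299.2 mOsm/kg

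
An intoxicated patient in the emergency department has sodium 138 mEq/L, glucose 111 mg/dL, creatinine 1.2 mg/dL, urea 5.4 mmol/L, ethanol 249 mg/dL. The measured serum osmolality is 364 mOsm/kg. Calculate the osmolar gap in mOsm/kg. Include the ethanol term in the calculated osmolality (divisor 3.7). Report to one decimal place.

9.1 mOsm/kg

Calculated osmolality = 2·Na + glucose/18 + urea + ethanol/3.7
= 2·138 + 111/18 + 5.4 + 249/3.7
= 276 + 6.17 + 5.40 + 67.30
= 354.87 mOsm/kg ≈ 354.9 mOsm/kg
Osmolar gap = measured − calculated = 364 − 354.9 = 9.1 mOsm/kg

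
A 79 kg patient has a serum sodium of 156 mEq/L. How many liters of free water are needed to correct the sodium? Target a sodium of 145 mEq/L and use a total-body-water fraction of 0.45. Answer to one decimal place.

TBW = 0.45 · 79 = 35.55 L
Free water deficit = TBW · (Na/145 − 1)
= 35.55 · (156/145 − 1)
= 35.55 · 0.0759
= 2.7 L

2.7 L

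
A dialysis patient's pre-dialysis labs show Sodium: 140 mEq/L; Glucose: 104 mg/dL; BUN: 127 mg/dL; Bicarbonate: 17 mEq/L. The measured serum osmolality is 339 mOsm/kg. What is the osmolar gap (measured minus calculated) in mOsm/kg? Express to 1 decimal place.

7.9 mOsm/kg

Calculated osmolality = 2·Na + glucose/18 + BUN/2.8
= 2·140 + 104/18 + 127/2.8
= 280 + 5.78 + 45.36
= 331.14 mOsm/kg ≈ 331.1 mOsm/kg
Osmolar gap = measured − calculated = 339 − 331.1 = 7.9 mOsm/kg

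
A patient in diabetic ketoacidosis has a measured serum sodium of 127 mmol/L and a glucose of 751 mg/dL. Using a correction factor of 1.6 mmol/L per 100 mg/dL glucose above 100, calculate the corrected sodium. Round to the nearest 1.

Corrected Na = measured Na + 1.6 · (glucose − 100)/100
= 127 + 1.6 · (751 − 100)/100
= 127 + 10.4
= 137.4 mmol/L

137 mmol/L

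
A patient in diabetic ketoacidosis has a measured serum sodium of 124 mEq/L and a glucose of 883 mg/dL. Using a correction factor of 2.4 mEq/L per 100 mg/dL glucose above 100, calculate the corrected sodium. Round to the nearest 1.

143 mEq/L

Corrected Na = measured Na + 2.4 · (glucose − 100)/100
= 124 + 2.4 · (883 − 100)/100
= 124 + 18.8
= 142.8 mEq/L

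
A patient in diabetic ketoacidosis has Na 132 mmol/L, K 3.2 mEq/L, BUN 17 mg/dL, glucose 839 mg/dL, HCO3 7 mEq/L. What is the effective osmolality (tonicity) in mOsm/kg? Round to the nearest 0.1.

Effective osmolality excludes urea (freely permeant across cell membranes):
2·Na + glucose/18
= 2·132 + 839/18
= 264 + 46.61
= 310.61 mOsm/kg

310.6 mOsm/kg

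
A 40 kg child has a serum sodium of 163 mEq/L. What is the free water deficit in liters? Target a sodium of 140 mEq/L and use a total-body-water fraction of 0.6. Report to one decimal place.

TBW = 0.6 · 40 = 24 L
Free water deficit = TBW · (Na/140 − 1)
= 24 · (163/140 − 1)
= 24 · 0.1643
= 3.94 L

3.9 L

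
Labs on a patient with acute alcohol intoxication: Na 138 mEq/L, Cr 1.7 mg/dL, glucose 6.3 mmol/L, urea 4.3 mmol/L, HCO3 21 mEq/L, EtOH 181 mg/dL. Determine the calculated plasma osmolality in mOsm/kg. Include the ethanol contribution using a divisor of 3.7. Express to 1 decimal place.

Calculated osmolality = 2·Na + glucose + urea + ethanol/3.7
= 2·138 + 6.3 + 4.3 + 181/3.7
= 276 + 6.30 + 4.30 + 48.92
= 335.52 mOsm/kg

335.5 mOsm/kg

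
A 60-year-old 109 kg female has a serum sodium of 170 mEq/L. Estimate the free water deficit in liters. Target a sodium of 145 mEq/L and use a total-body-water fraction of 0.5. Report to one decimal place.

9.4 L

TBW = 0.5 · 109 = 54.5 L
Free water deficit = TBW · (Na/145 − 1)
= 54.5 · (170/145 − 1)
= 54.5 · 0.1724
= 9.4 L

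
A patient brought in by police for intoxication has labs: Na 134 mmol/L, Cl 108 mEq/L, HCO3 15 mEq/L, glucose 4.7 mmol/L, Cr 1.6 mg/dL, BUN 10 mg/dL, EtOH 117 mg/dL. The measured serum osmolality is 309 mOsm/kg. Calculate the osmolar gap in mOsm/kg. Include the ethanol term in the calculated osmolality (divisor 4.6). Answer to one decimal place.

7.3 mOsm/kg

Calculated osmolality = 2·Na + glucose + BUN/2.8 + ethanol/4.6
= 2·134 + 4.7 + 10/2.8 + 117/4.6
= 268 + 4.70 + 3.57 + 25.43
= 301.7 mOsm/kg ≈ 301.7 mOsm/kg
Osmolar gap = measured − calculated = 309 − 301.7 = 7.3 mOsm/kg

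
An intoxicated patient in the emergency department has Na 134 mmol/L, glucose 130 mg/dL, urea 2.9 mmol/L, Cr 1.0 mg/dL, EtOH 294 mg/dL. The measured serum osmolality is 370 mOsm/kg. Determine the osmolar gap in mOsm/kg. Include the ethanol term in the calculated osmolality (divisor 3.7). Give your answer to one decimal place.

Calculated osmolality = 2·Na + glucose/18 + urea + ethanol/3.7
= 2·134 + 130/18 + 2.9 + 294/3.7
= 268 + 7.22 + 2.90 + 79.46
= 357.58 mOsm/kg ≈ 357.6 mOsm/kg
Osmolar gap = measured − calculated = 370 − 357.6 = 12.4 mOsm/kg

12.4 mOsm/kg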